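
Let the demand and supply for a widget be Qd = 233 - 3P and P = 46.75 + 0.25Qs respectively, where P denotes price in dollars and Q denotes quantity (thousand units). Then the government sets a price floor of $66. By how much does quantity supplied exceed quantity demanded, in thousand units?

Rearranging supply gives Qs = 4P - 187. In a free market, 233 - 3P = 4P - 187 gives the equilibrium P* = 60, Q* = 53.
Because the floor (66) lies above the market-clearing price, it is binding.
At P = 66: Qd = 233 - 3·66 = 35 and Qs = 4·66 - 187 = 77.
Surplus = Qs - Qd = 77 - 35 = 42.

42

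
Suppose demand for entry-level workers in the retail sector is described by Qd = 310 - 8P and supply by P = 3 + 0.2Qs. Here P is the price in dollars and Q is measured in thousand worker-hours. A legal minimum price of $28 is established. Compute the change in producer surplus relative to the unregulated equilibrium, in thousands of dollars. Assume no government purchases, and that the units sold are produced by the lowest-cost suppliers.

200.4

Rearranging supply gives Qs = 5P - 15. Without the control the market clears where 310 - 8P = 5P - 15, i.e. P* = 25 and Q* = 110.
Because the floor (28) lies above the market-clearing price, it is binding.
At P = 28: Qd = 310 - 8·28 = 86 and Qs = 5·28 - 15 = 125.
Producer surplus without the control is ½ · (25 - 3) · 110 = 1210.
With the floor, 86 units are sold at 28. The supply price at Q = 86 is 20.2, so PS = ½ · [(28 - 3) + (28 - 20.2)] · 86 = 1410.4.
Change in producer surplus = 1410.4 - 1210 = 200.4.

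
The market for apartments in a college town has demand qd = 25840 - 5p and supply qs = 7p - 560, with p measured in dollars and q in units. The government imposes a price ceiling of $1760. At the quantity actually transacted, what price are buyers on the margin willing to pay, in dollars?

2816

Without the control the market clears where 25840 - 5p = 7p - 560, i.e. p* = 2200 and q* = 14840.
Since 1760 < 2200, the ceiling is binding.
At p = 1760: qd = 25840 - 5·1760 = 17040 and qs = 7·1760 - 560 = 11760.
Only 11760 units reach the market. On the demand curve, the marginal buyer's willingness to pay at q = 11760 is (25840 - 11760)/5 = 2816.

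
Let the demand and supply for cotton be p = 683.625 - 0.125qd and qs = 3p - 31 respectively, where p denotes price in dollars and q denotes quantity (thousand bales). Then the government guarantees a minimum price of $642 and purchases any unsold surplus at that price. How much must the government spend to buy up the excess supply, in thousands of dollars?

1002804

Rearranging demand gives qd = 5469 - 8p. Without the control the market clears where 5469 - 8p = 3p - 31, i.e. p* = 500 and q* = 1469.
Because the floor (642) lies above the market-clearing price, it is binding.
At p = 642: qd = 5469 - 8·642 = 333 and qs = 3·642 - 31 = 1895.
Surplus = qs - qd = 1562.
Government expenditure = surplus × support price = 1562 × 642 = 1002804.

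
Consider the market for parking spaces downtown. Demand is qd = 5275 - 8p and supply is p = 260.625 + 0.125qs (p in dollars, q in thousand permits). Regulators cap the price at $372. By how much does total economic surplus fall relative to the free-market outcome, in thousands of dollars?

61952

Rearranging supply gives qs = 8p - 2085. Without the control the market clears where 5275 - 8p = 8p - 2085, i.e. p* = 460 and q* = 1595.
The ceiling of 372 is below the equilibrium price 460, so it binds.
At p = 372: qd = 5275 - 8·372 = 2299 and qs = 8·372 - 2085 = 891.
Quantity traded falls to 891. At q = 891 the demand price is (5275 - 891)/8 = 548 and the supply price is (2085 + 891)/8 = 372.
Deadweight loss = ½ · (548 - 372) · (1595 - 891) = ½ · 176 · 704 = 61952.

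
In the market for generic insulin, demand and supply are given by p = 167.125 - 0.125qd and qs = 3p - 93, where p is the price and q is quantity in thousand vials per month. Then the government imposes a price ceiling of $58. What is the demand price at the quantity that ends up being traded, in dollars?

157

Rearranging demand gives qd = 1337 - 8p. Without the control the market clears where 1337 - 8p = 3p - 93, i.e. p* = 130 and q* = 297.
Since 58 < 130, the ceiling is binding.
At p = 58: qd = 1337 - 8·58 = 873 and qs = 3·58 - 93 = 81.
Only 81 units reach the market. On the demand curve, the marginal buyer's willingness to pay at q = 81 is (1337 - 81)/8 = 157.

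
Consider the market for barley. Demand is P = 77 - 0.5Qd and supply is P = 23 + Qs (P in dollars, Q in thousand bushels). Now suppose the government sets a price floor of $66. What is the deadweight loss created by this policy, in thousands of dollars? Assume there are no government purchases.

147

Rearranging demand gives Qd = 154 - 2P; rearranging supply gives Qs = P - 23. Without the control the market clears where 154 - 2P = P - 23, i.e. P* = 59 and Q* = 36.
The floor of 66 is above the equilibrium price 59, so it binds.
At P = 66: Qd = 154 - 2·66 = 22 and Qs = 66 - 23 = 43.
Quantity traded falls to 22. At Q = 22 the demand price is (154 - 22)/2 = 66 and the supply price is 23 + 22 = 45.
Deadweight loss = ½ · (66 - 45) · (36 - 22) = ½ · 21 · 14 = 147.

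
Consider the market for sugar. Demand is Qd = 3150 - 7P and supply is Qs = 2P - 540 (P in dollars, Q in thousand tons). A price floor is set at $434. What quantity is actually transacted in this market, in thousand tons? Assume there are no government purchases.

112

In a free market, 3150 - 7P = 2P - 540 gives the equilibrium P* = 410, Q* = 280.
The floor of 434 is above the equilibrium price 410, so it binds.
At P = 434: Qd = 3150 - 7·434 = 112 and Qs = 2·434 - 540 = 328.
The quantity actually transacted is the short side, demand: 112.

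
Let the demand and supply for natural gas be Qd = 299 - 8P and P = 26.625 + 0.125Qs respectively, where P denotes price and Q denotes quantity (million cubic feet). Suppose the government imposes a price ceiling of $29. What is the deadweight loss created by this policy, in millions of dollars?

72

Rearranging supply gives Qs = 8P - 213. In a free market, 299 - 8P = 8P - 213 gives the equilibrium P* = 32, Q* = 43.
Since 29 < 32, the ceiling is binding.
At P = 29: Qd = 299 - 8·29 = 67 and Qs = 8·29 - 213 = 19.
Quantity traded falls to 19. At Q = 19 the demand price is (299 - 19)/8 = 35 and the supply price is (213 + 19)/8 = 29.
Deadweight loss = ½ · (35 - 29) · (43 - 19) = ½ · 6 · 24 = 72.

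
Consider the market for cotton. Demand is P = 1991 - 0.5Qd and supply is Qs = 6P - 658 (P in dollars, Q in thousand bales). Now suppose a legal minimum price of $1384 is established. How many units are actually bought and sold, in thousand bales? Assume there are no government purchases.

Rearranging demand gives Qd = 3982 - 2P. Without the control the market clears where 3982 - 2P = 6P - 658, i.e. P* = 580 and Q* = 2822.
The floor of 1384 is above the equilibrium price 580, so it binds.
At P = 1384: Qd = 3982 - 2·1384 = 1214 and Qs = 6·1384 - 658 = 7646.
The quantity actually transacted is the short side, demand: 1214.

1214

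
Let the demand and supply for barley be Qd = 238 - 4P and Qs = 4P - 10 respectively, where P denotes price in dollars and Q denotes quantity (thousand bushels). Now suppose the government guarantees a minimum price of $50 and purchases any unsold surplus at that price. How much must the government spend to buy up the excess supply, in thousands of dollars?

Setting quantity demanded equal to quantity supplied, 238 - 4P = 4P - 10, gives P* = 31 and Q* = 114.
Since 50 > 31, the floor is binding.
At P = 50: Qd = 238 - 4·50 = 38 and Qs = 4·50 - 10 = 190.
Surplus = Qs - Qd = 152.
Government expenditure = surplus × support price = 152 × 50 = 7600.

7600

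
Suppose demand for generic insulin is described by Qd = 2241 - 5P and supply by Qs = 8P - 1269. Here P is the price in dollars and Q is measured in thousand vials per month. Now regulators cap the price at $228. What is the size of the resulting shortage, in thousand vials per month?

In a free market, 2241 - 5P = 8P - 1269 gives the equilibrium P* = 270, Q* = 891.
Because the ceiling (228) lies below the market-clearing price, it is binding.
At P = 228: Qd = 2241 - 5·228 = 1101 and Qs = 8·228 - 1269 = 555.
Shortage = Qd - Qs = 1101 - 555 = 546.

546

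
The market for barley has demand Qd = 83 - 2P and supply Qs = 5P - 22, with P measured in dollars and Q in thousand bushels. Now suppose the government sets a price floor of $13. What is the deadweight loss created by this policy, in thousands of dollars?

In a free market, 83 - 2P = 5P - 22 gives the equilibrium P* = 15, Q* = 53.
Since 13 is below P* = 15, the floor does not bind and the free-market outcome prevails.
Since the control does not bind, no trades are prevented and deadweight loss is zero.

0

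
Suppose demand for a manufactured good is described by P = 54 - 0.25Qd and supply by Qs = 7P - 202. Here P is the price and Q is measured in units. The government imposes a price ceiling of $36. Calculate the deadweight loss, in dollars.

38.5

Rearranging demand gives Qd = 216 - 4P. In a free market, 216 - 4P = 7P - 202 gives the equilibrium P* = 38, Q* = 64.
Since 36 < 38, the ceiling is binding.
At P = 36: Qd = 216 - 4·36 = 72 and Qs = 7·36 - 202 = 50.
Quantity traded falls to 50. At Q = 50 the demand price is (216 - 50)/4 = 41.5 and the supply price is (202 + 50)/7 = 36.
Deadweight loss = ½ · (41.5 - 36) · (64 - 50) = ½ · 5.5 · 14 = 38.5.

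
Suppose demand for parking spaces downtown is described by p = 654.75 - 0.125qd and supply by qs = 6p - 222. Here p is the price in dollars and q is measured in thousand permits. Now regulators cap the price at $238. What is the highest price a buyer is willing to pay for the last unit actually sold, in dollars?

Rearranging demand gives qd = 5238 - 8p. Setting quantity demanded equal to quantity supplied, 5238 - 8p = 6p - 222, gives p* = 390 and q* = 2118.
Because the ceiling (238) lies below the market-clearing price, it is binding.
At p = 238: qd = 5238 - 8·238 = 3334 and qs = 6·238 - 222 = 1206.
Only 1206 units reach the market. On the demand curve, the marginal buyer's willingness to pay at q = 1206 is (5238 - 1206)/8 = 504.

504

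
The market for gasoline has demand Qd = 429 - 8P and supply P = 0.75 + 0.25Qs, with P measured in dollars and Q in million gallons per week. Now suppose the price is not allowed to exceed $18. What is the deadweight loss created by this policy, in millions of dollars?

972

Rearranging supply gives Qs = 4P - 3. In a free market, 429 - 8P = 4P - 3 gives the equilibrium P* = 36, Q* = 141.
Since 18 < 36, the ceiling is binding.
At P = 18: Qd = 429 - 8·18 = 285 and Qs = 4·18 - 3 = 69.
Quantity traded falls to 69. At Q = 69 the demand price is (429 - 69)/8 = 45 and the supply price is (3 + 69)/4 = 18.
Deadweight loss = ½ · (45 - 18) · (141 - 69) = ½ · 27 · 72 = 972.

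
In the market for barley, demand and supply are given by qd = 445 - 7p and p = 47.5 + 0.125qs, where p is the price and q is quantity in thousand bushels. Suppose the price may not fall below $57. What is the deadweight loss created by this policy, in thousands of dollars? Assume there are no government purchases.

Rearranging supply gives qs = 8p - 380. Without the control the market clears where 445 - 7p = 8p - 380, i.e. p* = 55 and q* = 60.
Since 57 > 55, the floor is binding.
At p = 57: qd = 445 - 7·57 = 46 and qs = 8·57 - 380 = 76.
Quantity traded falls to 46. At q = 46 the demand price is (445 - 46)/7 = 57 and the supply price is (380 + 46)/8 = 53.25.
Deadweight loss = ½ · (57 - 53.25) · (60 - 46) = ½ · 3.75 · 14 = 26.25.

26.25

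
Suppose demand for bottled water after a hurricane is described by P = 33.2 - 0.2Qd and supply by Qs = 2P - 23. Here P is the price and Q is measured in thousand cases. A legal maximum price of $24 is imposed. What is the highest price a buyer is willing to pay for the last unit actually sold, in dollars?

28.2

Rearranging demand gives Qd = 166 - 5P. In a free market, 166 - 5P = 2P - 23 gives the equilibrium P* = 27, Q* = 31.
Because the ceiling (24) lies below the market-clearing price, it is binding.
At P = 24: Qd = 166 - 5·24 = 46 and Qs = 2·24 - 23 = 25.
Only 25 units reach the market. On the demand curve, the marginal buyer's willingness to pay at Q = 25 is (166 - 25)/5 = 28.2.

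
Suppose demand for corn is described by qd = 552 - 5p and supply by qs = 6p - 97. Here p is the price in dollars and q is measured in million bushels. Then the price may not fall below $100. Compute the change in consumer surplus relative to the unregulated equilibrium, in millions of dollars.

Equilibrium: 552 - 5p = 6p - 97, so 649 = 11p and p* = 59, q* = 257.
The floor of 100 is above the equilibrium price 59, so it binds.
At p = 100: qd = 552 - 5·100 = 52 and qs = 6·100 - 97 = 503.
Consumer surplus without the control is ½ · (110.4 - 59) · 257 = 6604.9.
With the floor, consumers buy 52 units at 100, so CS = ½ · (110.4 - 100) · 52 = 270.4.
Change in consumer surplus = 270.4 - 6604.9 = -6334.5.

-6334.5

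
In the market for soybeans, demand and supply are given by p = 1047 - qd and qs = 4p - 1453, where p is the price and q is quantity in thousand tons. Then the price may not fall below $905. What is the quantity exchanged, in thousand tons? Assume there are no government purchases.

Rearranging demand gives qd = 1047 - p. Setting quantity demanded equal to quantity supplied, 1047 - p = 4p - 1453, gives p* = 500 and q* = 547.
Since 905 > 500, the floor is binding.
At p = 905: qd = 1047 - 905 = 142 and qs = 4·905 - 1453 = 2167.
The quantity actually transacted is the short side, demand: 142.

142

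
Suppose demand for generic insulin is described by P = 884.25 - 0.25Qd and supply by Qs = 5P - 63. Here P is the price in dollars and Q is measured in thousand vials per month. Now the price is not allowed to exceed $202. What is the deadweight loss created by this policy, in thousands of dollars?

Rearranging demand gives Qd = 3537 - 4P. Setting quantity demanded equal to quantity supplied, 3537 - 4P = 5P - 63, gives P* = 400 and Q* = 1937.
The ceiling of 202 is below the equilibrium price 400, so it binds.
At P = 202: Qd = 3537 - 4·202 = 2729 and Qs = 5·202 - 63 = 947.
Quantity traded falls to 947. At Q = 947 the demand price is (3537 - 947)/4 = 647.5 and the supply price is (63 + 947)/5 = 202.
Deadweight loss = ½ · (647.5 - 202) · (1937 - 947) = ½ · 445.5 · 990 = 220522.5.

220522.5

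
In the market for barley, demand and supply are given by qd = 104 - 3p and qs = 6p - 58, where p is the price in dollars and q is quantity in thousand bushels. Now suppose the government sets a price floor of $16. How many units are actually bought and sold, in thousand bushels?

Setting quantity demanded equal to quantity supplied, 104 - 3p = 6p - 58, gives p* = 18 and q* = 50.
The floor of 16 is below the equilibrium price 18, so it is not binding; the market clears at p* = 18, q* = 50.

50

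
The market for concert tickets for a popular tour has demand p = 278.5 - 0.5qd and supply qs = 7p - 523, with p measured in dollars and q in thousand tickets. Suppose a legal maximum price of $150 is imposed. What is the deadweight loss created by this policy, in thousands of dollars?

Rearranging demand gives qd = 557 - 2p. Equilibrium: 557 - 2p = 7p - 523, so 1080 = 9p and p* = 120, q* = 317.
Since 150 is above p* = 120, the ceiling does not bind and the free-market outcome prevails.
Since the control does not bind, no trades are prevented and deadweight loss is zero.

0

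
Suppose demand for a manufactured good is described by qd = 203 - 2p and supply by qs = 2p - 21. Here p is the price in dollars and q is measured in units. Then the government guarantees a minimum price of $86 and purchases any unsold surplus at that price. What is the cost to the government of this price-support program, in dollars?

Equilibrium: 203 - 2p = 2p - 21, so 224 = 4p and p* = 56, q* = 91.
The floor of 86 is above the equilibrium price 56, so it binds.
At p = 86: qd = 203 - 2·86 = 31 and qs = 2·86 - 21 = 151.
Surplus = qs - qd = 120.
Government expenditure = surplus × support price = 120 × 86 = 10320.

10320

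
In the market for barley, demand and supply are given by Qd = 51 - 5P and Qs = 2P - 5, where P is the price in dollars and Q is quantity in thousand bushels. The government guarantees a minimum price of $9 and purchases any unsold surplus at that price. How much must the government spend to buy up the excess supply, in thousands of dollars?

63

In a free market, 51 - 5P = 2P - 5 gives the equilibrium P* = 8, Q* = 11.
Since 9 > 8, the floor is binding.
At P = 9: Qd = 51 - 5·9 = 6 and Qs = 2·9 - 5 = 13.
Surplus = Qs - Qd = 7.
Government expenditure = surplus × support price = 7 × 9 = 63.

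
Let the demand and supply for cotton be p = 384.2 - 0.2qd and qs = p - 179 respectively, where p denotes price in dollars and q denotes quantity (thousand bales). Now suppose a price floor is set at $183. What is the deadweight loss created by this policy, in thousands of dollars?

Rearranging demand gives qd = 1921 - 5p. Equilibrium: 1921 - 5p = p - 179, so 2100 = 6p and p* = 350, q* = 171.
Since 183 is below p* = 350, the floor does not bind and the free-market outcome prevails.
Since the control does not bind, no trades are prevented and deadweight loss is zero.

0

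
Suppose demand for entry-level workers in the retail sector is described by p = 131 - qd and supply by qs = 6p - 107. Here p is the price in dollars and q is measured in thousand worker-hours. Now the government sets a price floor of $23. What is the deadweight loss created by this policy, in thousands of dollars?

Rearranging demand gives qd = 131 - p. Without the control the market clears where 131 - p = 6p - 107, i.e. p* = 34 and q* = 97.
The floor of 23 is below the equilibrium price 34, so it is not binding; the market clears at p* = 34, q* = 97.
Since the control does not bind, no trades are prevented and deadweight loss is zero.

0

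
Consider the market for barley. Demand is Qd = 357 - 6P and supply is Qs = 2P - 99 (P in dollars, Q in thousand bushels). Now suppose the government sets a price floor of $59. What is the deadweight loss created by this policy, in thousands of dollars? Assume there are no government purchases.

48

Equilibrium: 357 - 6P = 2P - 99, so 456 = 8P and P* = 57, Q* = 15.
Because the floor (59) lies above the market-clearing price, it is binding.
At P = 59: Qd = 357 - 6·59 = 3 and Qs = 2·59 - 99 = 19.
Quantity traded falls to 3. At Q = 3 the demand price is (357 - 3)/6 = 59 and the supply price is (99 + 3)/2 = 51.
Deadweight loss = ½ · (59 - 51) · (15 - 3) = ½ · 8 · 12 = 48.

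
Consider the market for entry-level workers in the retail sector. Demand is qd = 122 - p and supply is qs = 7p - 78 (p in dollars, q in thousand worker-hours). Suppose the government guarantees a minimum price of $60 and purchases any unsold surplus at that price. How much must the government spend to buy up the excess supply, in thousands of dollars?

16800

In a free market, 122 - p = 7p - 78 gives the equilibrium p* = 25, q* = 97.
Since 60 > 25, the floor is binding.
At p = 60: qd = 122 - 60 = 62 and qs = 7·60 - 78 = 342.
Surplus = qs - qd = 280.
Government expenditure = surplus × support price = 280 × 60 = 16800.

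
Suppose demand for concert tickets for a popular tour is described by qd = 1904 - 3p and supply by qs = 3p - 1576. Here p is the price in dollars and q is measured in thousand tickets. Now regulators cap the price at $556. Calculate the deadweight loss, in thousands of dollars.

1728

Equilibrium: 1904 - 3p = 3p - 1576, so 3480 = 6p and p* = 580, q* = 164.
Since 556 < 580, the ceiling is binding.
At p = 556: qd = 1904 - 3·556 = 236 and qs = 3·556 - 1576 = 92.
Quantity traded falls to 92. At q = 92 the demand price is (1904 - 92)/3 = 604 and the supply price is (1576 + 92)/3 = 556.
Deadweight loss = ½ · (604 - 556) · (164 - 92) = ½ · 48 · 72 = 1728.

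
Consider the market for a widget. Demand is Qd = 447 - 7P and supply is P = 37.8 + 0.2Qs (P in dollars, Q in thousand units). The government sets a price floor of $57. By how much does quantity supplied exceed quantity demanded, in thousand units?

Rearranging supply gives Qs = 5P - 189. Equilibrium: 447 - 7P = 5P - 189, so 636 = 12P and P* = 53, Q* = 76.
Since 57 > 53, the floor is binding.
At P = 57: Qd = 447 - 7·57 = 48 and Qs = 5·57 - 189 = 96.
Surplus = Qs - Qd = 96 - 48 = 48.

48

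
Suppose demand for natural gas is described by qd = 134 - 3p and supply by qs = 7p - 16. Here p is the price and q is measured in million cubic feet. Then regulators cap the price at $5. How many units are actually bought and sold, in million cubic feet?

19

Without the control the market clears where 134 - 3p = 7p - 16, i.e. p* = 15 and q* = 89.
Since 5 < 15, the ceiling is binding.
At p = 5: qd = 134 - 3·5 = 119 and qs = 7·5 - 16 = 19.
The quantity actually transacted is the short side, supply: 19.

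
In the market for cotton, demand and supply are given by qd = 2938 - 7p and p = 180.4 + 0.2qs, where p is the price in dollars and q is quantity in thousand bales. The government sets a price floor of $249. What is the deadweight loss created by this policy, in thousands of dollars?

0

Rearranging supply gives qs = 5p - 902. Equilibrium: 2938 - 7p = 5p - 902, so 3840 = 12p and p* = 320, q* = 698.
Since 249 is below p* = 320, the floor does not bind and the free-market outcome prevails.
Since the control does not bind, no trades are prevented and deadweight loss is zero.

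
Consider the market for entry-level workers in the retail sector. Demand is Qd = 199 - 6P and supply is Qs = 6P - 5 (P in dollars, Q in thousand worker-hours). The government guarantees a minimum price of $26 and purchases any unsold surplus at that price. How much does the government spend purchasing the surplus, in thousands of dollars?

2808

In a free market, 199 - 6P = 6P - 5 gives the equilibrium P* = 17, Q* = 97.
The floor of 26 is above the equilibrium price 17, so it binds.
At P = 26: Qd = 199 - 6·26 = 43 and Qs = 6·26 - 5 = 151.
Surplus = Qs - Qd = 108.
Government expenditure = surplus × support price = 108 × 26 = 2808.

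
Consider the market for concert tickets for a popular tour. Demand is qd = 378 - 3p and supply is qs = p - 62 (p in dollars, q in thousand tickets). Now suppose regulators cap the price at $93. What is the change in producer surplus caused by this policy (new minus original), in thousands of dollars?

-671.5

Without the control the market clears where 378 - 3p = p - 62, i.e. p* = 110 and q* = 48.
Since 93 < 110, the ceiling is binding.
At p = 93: qd = 378 - 3·93 = 99 and qs = 93 - 62 = 31.
Producer surplus without the control is ½ · (110 - 62) · 48 = 1152.
With the ceiling, producers sell 31 units at 93, so PS = ½ · (93 - 62) · 31 = 480.5.
Change in producer surplus = 480.5 - 1152 = -671.5.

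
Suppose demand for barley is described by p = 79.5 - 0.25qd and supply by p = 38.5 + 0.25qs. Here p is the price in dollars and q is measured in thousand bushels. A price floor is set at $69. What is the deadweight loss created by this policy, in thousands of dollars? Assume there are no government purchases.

Rearranging demand gives qd = 318 - 4p; rearranging supply gives qs = 4p - 154. In a free market, 318 - 4p = 4p - 154 gives the equilibrium p* = 59, q* = 82.
The floor of 69 is above the equilibrium price 59, so it binds.
At p = 69: qd = 318 - 4·69 = 42 and qs = 4·69 - 154 = 122.
Quantity traded falls to 42. At q = 42 the demand price is (318 - 42)/4 = 69 and the supply price is (154 + 42)/4 = 49.
Deadweight loss = ½ · (69 - 49) · (82 - 42) = ½ · 20 · 40 = 400.

400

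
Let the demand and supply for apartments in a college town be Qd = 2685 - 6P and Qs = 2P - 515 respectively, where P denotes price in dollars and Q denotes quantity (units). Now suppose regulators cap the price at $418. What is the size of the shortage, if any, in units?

Setting quantity demanded equal to quantity supplied, 2685 - 6P = 2P - 515, gives P* = 400 and Q* = 285.
The ceiling of 418 is above the equilibrium price 400, so it is not binding; the market clears at P* = 400, Q* = 285.
Since the control does not bind, there is no shortage.

0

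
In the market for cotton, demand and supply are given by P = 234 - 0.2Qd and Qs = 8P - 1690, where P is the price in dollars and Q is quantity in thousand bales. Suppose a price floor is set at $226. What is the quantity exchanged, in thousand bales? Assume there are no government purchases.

40

Rearranging demand gives Qd = 1170 - 5P. Without the control the market clears where 1170 - 5P = 8P - 1690, i.e. P* = 220 and Q* = 70.
The floor of 226 is above the equilibrium price 220, so it binds.
At P = 226: Qd = 1170 - 5·226 = 40 and Qs = 8·226 - 1690 = 118.
The quantity actually transacted is the short side, demand: 40.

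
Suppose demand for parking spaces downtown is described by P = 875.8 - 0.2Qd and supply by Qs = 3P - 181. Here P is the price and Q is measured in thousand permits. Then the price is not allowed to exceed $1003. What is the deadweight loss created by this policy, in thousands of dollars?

0

Rearranging demand gives Qd = 4379 - 5P. Without the control the market clears where 4379 - 5P = 3P - 181, i.e. P* = 570 and Q* = 1529.
The ceiling of 1003 is above the equilibrium price 570, so it is not binding; the market clears at P* = 570, Q* = 1529.
Since the control does not bind, no trades are prevented and deadweight loss is zero.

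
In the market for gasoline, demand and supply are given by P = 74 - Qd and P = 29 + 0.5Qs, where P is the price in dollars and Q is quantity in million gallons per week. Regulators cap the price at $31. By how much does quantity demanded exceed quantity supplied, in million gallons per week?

39

Rearranging demand gives Qd = 74 - P; rearranging supply gives Qs = 2P - 58. In a free market, 74 - P = 2P - 58 gives the equilibrium P* = 44, Q* = 30.
The ceiling of 31 is below the equilibrium price 44, so it binds.
At P = 31: Qd = 74 - 31 = 43 and Qs = 2·31 - 58 = 4.
Shortage = Qd - Qs = 43 - 4 = 39.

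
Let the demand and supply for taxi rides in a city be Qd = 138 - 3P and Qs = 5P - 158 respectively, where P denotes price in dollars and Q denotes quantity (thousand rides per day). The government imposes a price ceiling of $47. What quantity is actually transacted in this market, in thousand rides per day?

Equilibrium: 138 - 3P = 5P - 158, so 296 = 8P and P* = 37, Q* = 27.
Since 47 is above P* = 37, the ceiling does not bind and the free-market outcome prevails.

27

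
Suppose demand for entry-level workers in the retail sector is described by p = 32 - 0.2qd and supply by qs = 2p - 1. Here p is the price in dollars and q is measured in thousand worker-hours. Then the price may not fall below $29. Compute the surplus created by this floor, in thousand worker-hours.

42

Rearranging demand gives qd = 160 - 5p. Setting quantity demanded equal to quantity supplied, 160 - 5p = 2p - 1, gives p* = 23 and q* = 45.
The floor of 29 is above the equilibrium price 23, so it binds.
At p = 29: qd = 160 - 5·29 = 15 and qs = 2·29 - 1 = 57.
Surplus = qs - qd = 57 - 15 = 42.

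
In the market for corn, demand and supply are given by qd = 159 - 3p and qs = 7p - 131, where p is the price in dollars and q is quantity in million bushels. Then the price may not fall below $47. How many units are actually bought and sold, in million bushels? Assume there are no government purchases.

Equilibrium: 159 - 3p = 7p - 131, so 290 = 10p and p* = 29, q* = 72.
Since 47 > 29, the floor is binding.
At p = 47: qd = 159 - 3·47 = 18 and qs = 7·47 - 131 = 198.
The quantity actually transacted is the short side, demand: 18.

18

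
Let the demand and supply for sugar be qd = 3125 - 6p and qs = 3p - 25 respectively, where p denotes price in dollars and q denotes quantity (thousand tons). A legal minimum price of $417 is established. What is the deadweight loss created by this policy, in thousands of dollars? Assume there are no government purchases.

40401

In a free market, 3125 - 6p = 3p - 25 gives the equilibrium p* = 350, q* = 1025.
Since 417 > 350, the floor is binding.
At p = 417: qd = 3125 - 6·417 = 623 and qs = 3·417 - 25 = 1226.
Quantity traded falls to 623. At q = 623 the demand price is (3125 - 623)/6 = 417 and the supply price is (25 + 623)/3 = 216.
Deadweight loss = ½ · (417 - 216) · (1025 - 623) = ½ · 201 · 402 = 40401.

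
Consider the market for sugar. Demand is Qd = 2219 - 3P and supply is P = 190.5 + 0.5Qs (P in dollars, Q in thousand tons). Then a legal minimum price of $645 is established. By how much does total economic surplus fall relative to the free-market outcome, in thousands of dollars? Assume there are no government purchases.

Rearranging supply gives Qs = 2P - 381. Setting quantity demanded equal to quantity supplied, 2219 - 3P = 2P - 381, gives P* = 520 and Q* = 659.
The floor of 645 is above the equilibrium price 520, so it binds.
At P = 645: Qd = 2219 - 3·645 = 284 and Qs = 2·645 - 381 = 909.
Quantity traded falls to 284. At Q = 284 the demand price is (2219 - 284)/3 = 645 and the supply price is (381 + 284)/2 = 332.5.
Deadweight loss = ½ · (645 - 332.5) · (659 - 284) = ½ · 312.5 · 375 = 58593.75.

58593.75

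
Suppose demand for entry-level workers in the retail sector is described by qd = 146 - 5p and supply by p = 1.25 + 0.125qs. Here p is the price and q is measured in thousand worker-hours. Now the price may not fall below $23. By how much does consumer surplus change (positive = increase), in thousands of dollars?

Rearranging supply gives qs = 8p - 10. Without the control the market clears where 146 - 5p = 8p - 10, i.e. p* = 12 and q* = 86.
Because the floor (23) lies above the market-clearing price, it is binding.
At p = 23: qd = 146 - 5·23 = 31 and qs = 8·23 - 10 = 174.
Consumer surplus without the control is ½ · (29.2 - 12) · 86 = 739.6.
With the floor, consumers buy 31 units at 23, so CS = ½ · (29.2 - 23) · 31 = 96.1.
Change in consumer surplus = 96.1 - 739.6 = -643.5.

-643.5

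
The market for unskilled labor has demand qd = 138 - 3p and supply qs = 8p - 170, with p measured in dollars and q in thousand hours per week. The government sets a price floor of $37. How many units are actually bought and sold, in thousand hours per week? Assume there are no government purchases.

27

In a free market, 138 - 3p = 8p - 170 gives the equilibrium p* = 28, q* = 54.
Since 37 > 28, the floor is binding.
At p = 37: qd = 138 - 3·37 = 27 and qs = 8·37 - 170 = 126.
The quantity actually transacted is the short side, demand: 27.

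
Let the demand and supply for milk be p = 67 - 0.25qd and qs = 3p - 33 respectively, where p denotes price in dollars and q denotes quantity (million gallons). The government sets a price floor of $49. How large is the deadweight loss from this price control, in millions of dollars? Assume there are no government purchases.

168

Rearranging demand gives qd = 268 - 4p. In a free market, 268 - 4p = 3p - 33 gives the equilibrium p* = 43, q* = 96.
Because the floor (49) lies above the market-clearing price, it is binding.
At p = 49: qd = 268 - 4·49 = 72 and qs = 3·49 - 33 = 114.
Quantity traded falls to 72. At q = 72 the demand price is (268 - 72)/4 = 49 and the supply price is (33 + 72)/3 = 35.
Deadweight loss = ½ · (49 - 35) · (96 - 72) = ½ · 14 · 24 = 168.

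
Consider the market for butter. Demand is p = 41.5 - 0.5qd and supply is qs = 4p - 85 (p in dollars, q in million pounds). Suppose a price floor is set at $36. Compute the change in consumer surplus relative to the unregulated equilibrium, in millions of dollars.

Rearranging demand gives qd = 83 - 2p. Without the control the market clears where 83 - 2p = 4p - 85, i.e. p* = 28 and q* = 27.
Because the floor (36) lies above the market-clearing price, it is binding.
At p = 36: qd = 83 - 2·36 = 11 and qs = 4·36 - 85 = 59.
Consumer surplus without the control is ½ · (41.5 - 28) · 27 = 182.25.
With the floor, consumers buy 11 units at 36, so CS = ½ · (41.5 - 36) · 11 = 30.25.
Change in consumer surplus = 30.25 - 182.25 = -152.

-152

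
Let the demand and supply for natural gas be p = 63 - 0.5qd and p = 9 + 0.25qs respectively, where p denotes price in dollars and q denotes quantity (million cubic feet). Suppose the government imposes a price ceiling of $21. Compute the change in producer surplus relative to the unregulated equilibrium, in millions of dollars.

Rearranging demand gives qd = 126 - 2p; rearranging supply gives qs = 4p - 36. Setting quantity demanded equal to quantity supplied, 126 - 2p = 4p - 36, gives p* = 27 and q* = 72.
Because the ceiling (21) lies below the market-clearing price, it is binding.
At p = 21: qd = 126 - 2·21 = 84 and qs = 4·21 - 36 = 48.
Producer surplus without the control is ½ · (27 - 9) · 72 = 648.
With the ceiling, producers sell 48 units at 21, so PS = ½ · (21 - 9) · 48 = 288.
Change in producer surplus = 288 - 648 = -360.

-360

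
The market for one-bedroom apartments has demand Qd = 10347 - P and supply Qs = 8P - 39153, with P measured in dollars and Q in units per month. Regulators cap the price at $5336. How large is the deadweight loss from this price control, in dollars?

968256

Setting quantity demanded equal to quantity supplied, 10347 - P = 8P - 39153, gives P* = 5500 and Q* = 4847.
Because the ceiling (5336) lies below the market-clearing price, it is binding.
At P = 5336: Qd = 10347 - 5336 = 5011 and Qs = 8·5336 - 39153 = 3535.
Quantity traded falls to 3535. At Q = 3535 the demand price is 10347 - 3535 = 6812 and the supply price is (39153 + 3535)/8 = 5336.
Deadweight loss = ½ · (6812 - 5336) · (4847 - 3535) = ½ · 1476 · 1312 = 968256.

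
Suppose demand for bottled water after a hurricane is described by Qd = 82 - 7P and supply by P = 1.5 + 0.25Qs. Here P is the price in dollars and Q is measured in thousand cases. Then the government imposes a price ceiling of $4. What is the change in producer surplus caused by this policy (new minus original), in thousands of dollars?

-72

Rearranging supply gives Qs = 4P - 6. Setting quantity demanded equal to quantity supplied, 82 - 7P = 4P - 6, gives P* = 8 and Q* = 26.
Since 4 < 8, the ceiling is binding.
At P = 4: Qd = 82 - 7·4 = 54 and Qs = 4·4 - 6 = 10.
Producer surplus without the control is ½ · (8 - 1.5) · 26 = 84.5.
With the ceiling, producers sell 10 units at 4, so PS = ½ · (4 - 1.5) · 10 = 12.5.
Change in producer surplus = 12.5 - 84.5 = -72.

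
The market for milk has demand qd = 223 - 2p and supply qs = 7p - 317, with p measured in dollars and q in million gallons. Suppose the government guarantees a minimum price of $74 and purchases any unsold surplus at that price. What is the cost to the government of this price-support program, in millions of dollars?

9324

Without the control the market clears where 223 - 2p = 7p - 317, i.e. p* = 60 and q* = 103.
Since 74 > 60, the floor is binding.
At p = 74: qd = 223 - 2·74 = 75 and qs = 7·74 - 317 = 201.
Surplus = qs - qd = 126.
Government expenditure = surplus × support price = 126 × 74 = 9324.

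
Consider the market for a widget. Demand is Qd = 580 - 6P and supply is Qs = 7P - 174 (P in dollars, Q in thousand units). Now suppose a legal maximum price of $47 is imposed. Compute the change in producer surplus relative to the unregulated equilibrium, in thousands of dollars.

-2128.5

Equilibrium: 580 - 6P = 7P - 174, so 754 = 13P and P* = 58, Q* = 232.
Since 47 < 58, the ceiling is binding.
At P = 47: Qd = 580 - 6·47 = 298 and Qs = 7·47 - 174 = 155.
Producer surplus without the control is ½ · (58 - 174/7) · 232 = 26912/7.
With the ceiling, producers sell 155 units at 47, so PS = ½ · (47 - 174/7) · 155 = 24025/14.
Change in producer surplus = 24025/14 - 26912/7 = -2128.5.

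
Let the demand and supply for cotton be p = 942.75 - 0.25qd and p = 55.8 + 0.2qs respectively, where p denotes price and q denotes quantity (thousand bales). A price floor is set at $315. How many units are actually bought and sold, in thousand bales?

Rearranging demand gives qd = 3771 - 4p; rearranging supply gives qs = 5p - 279. Without the control the market clears where 3771 - 4p = 5p - 279, i.e. p* = 450 and q* = 1971.
Since 315 is below p* = 450, the floor does not bind and the free-market outcome prevails.

1971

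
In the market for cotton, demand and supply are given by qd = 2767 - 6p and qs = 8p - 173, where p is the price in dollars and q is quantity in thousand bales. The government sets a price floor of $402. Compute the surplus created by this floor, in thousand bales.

2688

Without the control the market clears where 2767 - 6p = 8p - 173, i.e. p* = 210 and q* = 1507.
The floor of 402 is above the equilibrium price 210, so it binds.
At p = 402: qd = 2767 - 6·402 = 355 and qs = 8·402 - 173 = 3043.
Surplus = qs - qd = 3043 - 355 = 2688.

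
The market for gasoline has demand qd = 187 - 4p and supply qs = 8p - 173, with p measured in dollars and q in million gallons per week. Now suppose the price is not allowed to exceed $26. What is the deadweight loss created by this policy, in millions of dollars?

Setting quantity demanded equal to quantity supplied, 187 - 4p = 8p - 173, gives p* = 30 and q* = 67.
Because the ceiling (26) lies below the market-clearing price, it is binding.
At p = 26: qd = 187 - 4·26 = 83 and qs = 8·26 - 173 = 35.
Quantity traded falls to 35. At q = 35 the demand price is (187 - 35)/4 = 38 and the supply price is (173 + 35)/8 = 26.
Deadweight loss = ½ · (38 - 26) · (67 - 35) = ½ · 12 · 32 = 192.

192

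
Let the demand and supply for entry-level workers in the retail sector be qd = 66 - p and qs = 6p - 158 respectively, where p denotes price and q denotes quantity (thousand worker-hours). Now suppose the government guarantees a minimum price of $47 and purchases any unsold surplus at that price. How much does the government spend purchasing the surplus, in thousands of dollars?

4935

Setting quantity demanded equal to quantity supplied, 66 - p = 6p - 158, gives p* = 32 and q* = 34.
The floor of 47 is above the equilibrium price 32, so it binds.
At p = 47: qd = 66 - 47 = 19 and qs = 6·47 - 158 = 124.
Surplus = qs - qd = 105.
Government expenditure = surplus × support price = 105 × 47 = 4935.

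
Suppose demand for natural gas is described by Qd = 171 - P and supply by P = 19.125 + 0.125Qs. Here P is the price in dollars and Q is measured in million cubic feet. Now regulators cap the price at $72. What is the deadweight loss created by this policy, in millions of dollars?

0

Rearranging supply gives Qs = 8P - 153. Setting quantity demanded equal to quantity supplied, 171 - P = 8P - 153, gives P* = 36 and Q* = 135.
Since 72 is above P* = 36, the ceiling does not bind and the free-market outcome prevails.
Since the control does not bind, no trades are prevented and deadweight loss is zero.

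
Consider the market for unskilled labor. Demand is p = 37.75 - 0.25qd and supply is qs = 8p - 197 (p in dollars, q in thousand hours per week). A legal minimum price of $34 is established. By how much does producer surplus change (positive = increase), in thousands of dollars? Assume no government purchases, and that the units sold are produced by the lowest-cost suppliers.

Rearranging demand gives qd = 151 - 4p. Without the control the market clears where 151 - 4p = 8p - 197, i.e. p* = 29 and q* = 35.
The floor of 34 is above the equilibrium price 29, so it binds.
At p = 34: qd = 151 - 4·34 = 15 and qs = 8·34 - 197 = 75.
Producer surplus without the control is ½ · (29 - 24.625) · 35 = 76.5625.
With the floor, 15 units are sold at 34. The supply price at q = 15 is 26.5, so PS = ½ · [(34 - 24.625) + (34 - 26.5)] · 15 = 126.5625.
Change in producer surplus = 126.5625 - 76.5625 = 50.

50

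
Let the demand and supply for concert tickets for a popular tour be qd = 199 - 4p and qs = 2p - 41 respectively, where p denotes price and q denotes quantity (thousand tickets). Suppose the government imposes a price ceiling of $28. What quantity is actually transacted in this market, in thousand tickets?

15

In a free market, 199 - 4p = 2p - 41 gives the equilibrium p* = 40, q* = 39.
The ceiling of 28 is below the equilibrium price 40, so it binds.
At p = 28: qd = 199 - 4·28 = 87 and qs = 2·28 - 41 = 15.
The quantity actually transacted is the short side, supply: 15.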